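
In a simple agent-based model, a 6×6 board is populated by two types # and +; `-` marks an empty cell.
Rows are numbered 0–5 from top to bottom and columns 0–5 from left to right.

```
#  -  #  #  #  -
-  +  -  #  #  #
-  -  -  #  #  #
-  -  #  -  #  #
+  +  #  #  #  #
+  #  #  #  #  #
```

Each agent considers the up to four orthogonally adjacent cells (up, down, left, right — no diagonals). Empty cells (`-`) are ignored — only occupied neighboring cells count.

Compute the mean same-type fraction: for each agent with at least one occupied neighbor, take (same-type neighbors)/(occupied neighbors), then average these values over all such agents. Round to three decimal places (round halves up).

(0,0)# — no occupied neighbors
(0,2)# 1/1
(0,3)# 3/3
(0,4)# 2/2
(1,1)+ — no occupied neighbors
(1,3)# 3/3
(1,4)# 4/4
(1,5)# 2/2
(2,3)# 2/2
(2,4)# 4/4
(2,5)# 3/3
(3,2)# 1/1
(3,4)# 3/3
(3,5)# 3/3
(4,0)+ 2/2
(4,1)+ 1/3
(4,2)# 3/4
(4,3)# 3/3
(4,4)# 4/4
(4,5)# 3/3
(5,0)+ 1/2
(5,1)# 1/3
(5,2)# 3/3
(5,3)# 3/3
(5,4)# 3/3
(5,5)# 2/2
Sum over 24 agents: 1/1 + 3/3 + 2/2 + 3/3 + 4/4 + 2/2 + 2/2 + 4/4 + 3/3 + 1/1 + 3/3 + 3/3 + 2/2 + 1/3 + 3/4 + 3/3 + 4/4 + 3/3 + 1/2 + 1/3 + 3/3 + 3/3 + 3/3 + 2/2 = 263/12; mean = 263/12 ÷ 24 = 263/288 = 0.913194… → 0.913.

0.913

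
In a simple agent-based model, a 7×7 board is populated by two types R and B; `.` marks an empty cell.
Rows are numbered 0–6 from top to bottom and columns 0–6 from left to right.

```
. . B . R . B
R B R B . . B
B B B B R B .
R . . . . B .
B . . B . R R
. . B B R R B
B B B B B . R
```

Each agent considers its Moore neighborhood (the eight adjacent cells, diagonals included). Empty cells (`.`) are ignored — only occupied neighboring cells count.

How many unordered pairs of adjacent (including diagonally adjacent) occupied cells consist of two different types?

Scan each occupied cell's neighbors to the right and below (and the two forward diagonals) so each pair is counted once.
From row 0: 2 unlike of 5 pairs (running 2/5).
From row 1: 9 unlike of 15 pairs (running 11/20).
From row 2: 5 unlike of 9 pairs (running 16/29).
From row 3: 3 unlike of 3 pairs (running 19/32).
From row 4: 3 unlike of 9 pairs (running 22/41).
From row 5: 6 unlike of 15 pairs (running 28/56).
From row 6: 0 unlike of 4 pairs (running 28/60).
Total adjacent occupied pairs: 60; unlike-type pairs: 28.

28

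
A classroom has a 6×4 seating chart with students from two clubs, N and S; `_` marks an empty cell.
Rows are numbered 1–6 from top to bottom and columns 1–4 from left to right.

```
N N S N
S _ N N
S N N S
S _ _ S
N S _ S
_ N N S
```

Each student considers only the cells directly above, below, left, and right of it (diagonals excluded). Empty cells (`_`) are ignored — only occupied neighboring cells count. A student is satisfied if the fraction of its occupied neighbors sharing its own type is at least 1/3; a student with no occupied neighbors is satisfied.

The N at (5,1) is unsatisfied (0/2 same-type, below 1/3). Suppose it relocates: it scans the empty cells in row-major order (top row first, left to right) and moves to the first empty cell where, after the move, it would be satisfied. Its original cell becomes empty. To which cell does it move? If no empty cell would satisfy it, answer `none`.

Vacating (5,1). Empty cells in order:
  (2,2): 3/4 same-type → satisfied — stop here.

(2,2)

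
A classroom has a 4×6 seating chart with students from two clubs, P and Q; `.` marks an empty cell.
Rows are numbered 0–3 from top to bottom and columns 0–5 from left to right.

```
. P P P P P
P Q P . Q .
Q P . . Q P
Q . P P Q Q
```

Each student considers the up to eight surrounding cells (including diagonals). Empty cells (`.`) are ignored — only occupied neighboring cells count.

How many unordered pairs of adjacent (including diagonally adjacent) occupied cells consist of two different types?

17

Scan each occupied cell's neighbors to the right and below (and the two forward diagonals) so each pair is counted once.
Row 0: P(0,1)–P(0,2)= P(0,1)–Q(1,1)≠ P(0,1)–P(1,2)= P(0,1)–P(1,0)= P(0,2)–P(0,3)= P(0,2)–P(1,2)= P(0,2)–Q(1,1)≠ P(0,3)–P(0,4)= P(0,3)–Q(1,4)≠ P(0,3)–P(1,2)= P(0,4)–P(0,5)= P(0,4)–Q(1,4)≠ P(0,5)–Q(1,4)≠  → 5/13 unlike.
Row 1: P(1,0)–Q(1,1)≠ P(1,0)–Q(2,0)≠ P(1,0)–P(2,1)= Q(1,1)–P(1,2)≠ Q(1,1)–P(2,1)≠ Q(1,1)–Q(2,0)= P(1,2)–P(2,1)= Q(1,4)–Q(2,4)= Q(1,4)–P(2,5)≠  → 5/9 unlike.
Row 2: Q(2,0)–P(2,1)≠ Q(2,0)–Q(3,0)= P(2,1)–P(3,2)= P(2,1)–Q(3,0)≠ Q(2,4)–P(2,5)≠ Q(2,4)–Q(3,4)= Q(2,4)–Q(3,5)= Q(2,4)–P(3,3)≠ P(2,5)–Q(3,5)≠ P(2,5)–Q(3,4)≠  → 6/10 unlike.
Row 3: P(3,2)–P(3,3)= P(3,3)–Q(3,4)≠ Q(3,4)–Q(3,5)=  → 1/3 unlike.
Total adjacent occupied pairs: 35; unlike-type pairs: 17.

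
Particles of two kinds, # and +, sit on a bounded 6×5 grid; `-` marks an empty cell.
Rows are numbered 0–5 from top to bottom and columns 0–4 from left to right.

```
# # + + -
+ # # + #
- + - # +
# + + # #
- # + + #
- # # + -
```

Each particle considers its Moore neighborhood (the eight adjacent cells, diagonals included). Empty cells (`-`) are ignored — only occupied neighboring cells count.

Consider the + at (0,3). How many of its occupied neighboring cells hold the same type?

Occupied neighbors of (0,3): (0,2)=+, (1,2)=#, (1,3)=+, (1,4)=#.
Same type (+): 2 of 4.

2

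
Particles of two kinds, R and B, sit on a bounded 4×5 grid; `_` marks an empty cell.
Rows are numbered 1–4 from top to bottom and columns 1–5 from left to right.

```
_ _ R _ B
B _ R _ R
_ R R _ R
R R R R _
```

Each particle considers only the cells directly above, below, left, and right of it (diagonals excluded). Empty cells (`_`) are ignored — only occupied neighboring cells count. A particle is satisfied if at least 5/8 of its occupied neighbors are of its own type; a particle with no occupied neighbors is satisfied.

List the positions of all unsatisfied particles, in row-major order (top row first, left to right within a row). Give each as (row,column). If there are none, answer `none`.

(1,5), (2,5)

Row 1: (1,3)R 1/1 ok · (1,5)B 0/1 unhappy
Row 2: (2,1)B 0/0 ok · (2,3)R 2/2 ok · (2,5)R 1/2 unhappy
Row 3: (3,2)R 2/2 ok · (3,3)R 3/3 ok · (3,5)R 1/1 ok
Row 4: (4,1)R 1/1 ok · (4,2)R 3/3 ok · (4,3)R 3/3 ok · (4,4)R 1/1 ok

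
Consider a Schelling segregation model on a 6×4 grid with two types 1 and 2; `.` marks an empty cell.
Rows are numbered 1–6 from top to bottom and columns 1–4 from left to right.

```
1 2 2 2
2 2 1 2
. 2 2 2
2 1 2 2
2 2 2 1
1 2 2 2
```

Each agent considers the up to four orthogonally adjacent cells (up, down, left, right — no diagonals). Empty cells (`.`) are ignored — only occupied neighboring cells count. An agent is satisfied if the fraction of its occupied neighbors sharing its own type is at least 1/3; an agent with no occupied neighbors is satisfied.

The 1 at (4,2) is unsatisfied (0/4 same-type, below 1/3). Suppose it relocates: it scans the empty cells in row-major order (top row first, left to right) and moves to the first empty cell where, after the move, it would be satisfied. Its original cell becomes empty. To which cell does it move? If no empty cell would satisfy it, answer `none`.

Vacating (4,2). Empty cells in order:
  (3,1): 0/3 same-type → still unsatisfied.

none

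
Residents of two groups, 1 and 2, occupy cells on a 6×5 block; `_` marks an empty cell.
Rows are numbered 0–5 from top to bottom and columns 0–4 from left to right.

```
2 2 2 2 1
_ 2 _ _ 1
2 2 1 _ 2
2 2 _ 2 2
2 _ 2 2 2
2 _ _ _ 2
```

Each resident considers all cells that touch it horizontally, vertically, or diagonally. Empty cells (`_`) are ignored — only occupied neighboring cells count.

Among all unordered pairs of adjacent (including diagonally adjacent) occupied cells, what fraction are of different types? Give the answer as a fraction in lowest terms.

7/38

Scan each occupied cell's neighbors to the right and below (and the two forward diagonals) so each pair is counted once.
From row 0: 2 unlike of 9 pairs (running 2/9).
From row 1: 2 unlike of 4 pairs (running 4/13).
From row 2: 3 unlike of 10 pairs (running 7/23).
From row 3: 0 unlike of 10 pairs (running 7/33).
From row 4: 0 unlike of 5 pairs (running 7/38).
Total adjacent occupied pairs: 38; unlike-type pairs: 7.
7/38 is already in lowest terms.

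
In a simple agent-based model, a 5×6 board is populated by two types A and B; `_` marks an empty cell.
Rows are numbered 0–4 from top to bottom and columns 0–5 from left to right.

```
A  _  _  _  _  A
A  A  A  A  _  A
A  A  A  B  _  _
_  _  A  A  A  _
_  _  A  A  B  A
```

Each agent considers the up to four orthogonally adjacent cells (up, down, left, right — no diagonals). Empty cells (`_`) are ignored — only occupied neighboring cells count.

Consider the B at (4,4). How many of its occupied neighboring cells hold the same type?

Occupied neighbors of (4,4): (3,4)=A, (4,3)=A, (4,5)=A.
Same type (B): 0 of 3.

0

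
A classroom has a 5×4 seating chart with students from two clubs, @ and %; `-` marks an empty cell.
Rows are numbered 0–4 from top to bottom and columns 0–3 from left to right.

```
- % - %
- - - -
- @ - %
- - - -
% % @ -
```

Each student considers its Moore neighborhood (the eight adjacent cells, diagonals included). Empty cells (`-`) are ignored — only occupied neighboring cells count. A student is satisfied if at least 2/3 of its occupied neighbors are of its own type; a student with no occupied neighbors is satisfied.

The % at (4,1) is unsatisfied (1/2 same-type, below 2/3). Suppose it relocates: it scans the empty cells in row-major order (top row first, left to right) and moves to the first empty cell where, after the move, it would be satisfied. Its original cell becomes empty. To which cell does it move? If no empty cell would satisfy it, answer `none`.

(0,0)

Vacating (4,1). Empty cells in order:
  (0,0): 1/1 same-type → satisfied — stop here.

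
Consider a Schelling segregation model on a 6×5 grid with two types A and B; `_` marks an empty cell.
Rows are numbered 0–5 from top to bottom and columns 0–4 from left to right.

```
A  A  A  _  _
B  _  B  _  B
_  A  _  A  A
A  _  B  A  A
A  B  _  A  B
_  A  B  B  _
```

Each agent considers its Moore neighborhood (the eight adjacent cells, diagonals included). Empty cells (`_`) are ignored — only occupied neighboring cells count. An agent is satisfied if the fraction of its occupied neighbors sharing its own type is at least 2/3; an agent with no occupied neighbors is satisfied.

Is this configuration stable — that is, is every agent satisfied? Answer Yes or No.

No

Row 0: (0,0)A 1/2 not · (0,1)A 2/4 not · (0,2)A 1/2 not
Row 1: (1,0)B 0/3 not · (1,2)B 0/4 not · (1,4)B 0/2 not
Row 2: (2,1)A 1/4 not · (2,3)A 3/6 not · (2,4)A 3/4 satisfied
Row 3: (3,0)A 2/3 satisfied · (3,2)B 1/5 not · (3,3)A 4/6 satisfied · (3,4)A 4/5 satisfied
Row 4: (4,0)A 2/3 satisfied · (4,1)B 2/5 not · (4,3)A 2/6 not · (4,4)B 1/4 not
Row 5: (5,1)A 1/3 not · (5,2)B 2/4 not · (5,3)B 2/3 satisfied
For instance (0,0) has only 1/2 same-type neighbors, below 2/3.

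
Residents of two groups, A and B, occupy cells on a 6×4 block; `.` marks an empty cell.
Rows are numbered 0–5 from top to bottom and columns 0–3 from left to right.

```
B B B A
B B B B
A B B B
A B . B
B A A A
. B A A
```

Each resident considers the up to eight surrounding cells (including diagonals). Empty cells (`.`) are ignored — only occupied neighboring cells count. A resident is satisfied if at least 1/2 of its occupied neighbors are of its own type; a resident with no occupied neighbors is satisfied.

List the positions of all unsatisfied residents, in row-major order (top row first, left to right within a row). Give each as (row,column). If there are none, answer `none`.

(0,3), (2,0), (3,0), (3,1), (5,1)

Row 0: (0,0)B 3/3 ok · (0,1)B 5/5 ok · (0,2)B 4/5 ok · (0,3)A 0/3 unhappy
Row 1: (1,0)B 4/5 ok · (1,1)B 7/8 ok · (1,2)B 7/8 ok · (1,3)B 4/5 ok
Row 2: (2,0)A 1/5 unhappy · (2,1)B 5/7 ok · (2,2)B 7/7 ok · (2,3)B 4/4 ok
Row 3: (3,0)A 2/5 unhappy · (3,1)B 3/7 unhappy · (3,3)B 2/4 ok
Row 4: (4,0)B 2/4 ok · (4,1)A 3/6 ok · (4,2)A 4/7 ok · (4,3)A 3/4 ok
Row 5: (5,1)B 1/4 unhappy · (5,2)A 4/5 ok · (5,3)A 3/3 ok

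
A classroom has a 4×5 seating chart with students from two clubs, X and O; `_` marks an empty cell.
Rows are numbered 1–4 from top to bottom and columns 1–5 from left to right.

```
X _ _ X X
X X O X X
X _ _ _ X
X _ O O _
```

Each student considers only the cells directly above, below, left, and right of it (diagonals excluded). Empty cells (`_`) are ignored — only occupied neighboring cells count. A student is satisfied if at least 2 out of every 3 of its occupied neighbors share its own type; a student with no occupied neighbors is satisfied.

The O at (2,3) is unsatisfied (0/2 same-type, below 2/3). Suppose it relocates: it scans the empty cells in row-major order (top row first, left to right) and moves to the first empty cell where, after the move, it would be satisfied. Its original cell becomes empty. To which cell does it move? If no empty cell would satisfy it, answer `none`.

(3,3)

Vacating (2,3). Empty cells in order:
  (1,2): 0/2 same-type → still unsatisfied.
  (1,3): 0/1 same-type → still unsatisfied.
  (3,2): 0/2 same-type → still unsatisfied.
  (3,3): 1/1 same-type → satisfied — stop here.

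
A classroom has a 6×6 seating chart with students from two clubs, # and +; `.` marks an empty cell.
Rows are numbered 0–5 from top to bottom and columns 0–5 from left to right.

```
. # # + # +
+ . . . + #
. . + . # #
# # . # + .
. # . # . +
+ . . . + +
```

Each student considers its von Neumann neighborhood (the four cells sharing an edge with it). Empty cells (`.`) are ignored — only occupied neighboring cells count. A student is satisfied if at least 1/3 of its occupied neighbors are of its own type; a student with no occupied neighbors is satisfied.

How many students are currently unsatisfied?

(0,1)# 1/1 ✓
(0,2)# 1/2 ✓
(0,3)+ 0/2 ✗
(0,4)# 0/3 ✗
(0,5)+ 0/2 ✗
(1,0)+ 0/0 ✓
(1,4)+ 0/3 ✗
(1,5)# 1/3 ✓
(2,2)+ 0/0 ✓
(2,4)# 1/3 ✓
(2,5)# 2/2 ✓
(3,0)# 1/1 ✓
(3,1)# 2/2 ✓
(3,3)# 1/2 ✓
(3,4)+ 0/2 ✗
(4,1)# 1/1 ✓
(4,3)# 1/1 ✓
(4,5)+ 1/1 ✓
(5,0)+ 0/0 ✓
(5,4)+ 1/1 ✓
(5,5)+ 2/2 ✓
Unsatisfied: (0,3), (0,4), (0,5), (1,4), (3,4) — 5 in total.

5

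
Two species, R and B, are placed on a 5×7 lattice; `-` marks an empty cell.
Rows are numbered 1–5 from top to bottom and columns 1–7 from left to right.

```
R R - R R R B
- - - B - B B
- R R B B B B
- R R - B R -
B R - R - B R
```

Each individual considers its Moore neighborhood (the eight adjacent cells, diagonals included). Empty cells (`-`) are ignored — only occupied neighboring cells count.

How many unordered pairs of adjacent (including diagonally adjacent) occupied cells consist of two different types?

18

Scan each occupied cell's neighbors to the right and below (and the two forward diagonals) so each pair is counted once.
Row 1: R(1,1)–R(1,2)= R(1,4)–R(1,5)= R(1,4)–B(2,4)≠ R(1,5)–R(1,6)= R(1,5)–B(2,6)≠ R(1,5)–B(2,4)≠ R(1,6)–B(1,7)≠ R(1,6)–B(2,6)≠ R(1,6)–B(2,7)≠ B(1,7)–B(2,7)= B(1,7)–B(2,6)=  → 6/11 unlike.
Row 2: B(2,4)–B(3,4)= B(2,4)–B(3,5)= B(2,4)–R(3,3)≠ B(2,6)–B(2,7)= B(2,6)–B(3,6)= B(2,6)–B(3,7)= B(2,6)–B(3,5)= B(2,7)–B(3,7)= B(2,7)–B(3,6)=  → 1/9 unlike.
Row 3: R(3,2)–R(3,3)= R(3,2)–R(4,2)= R(3,2)–R(4,3)= R(3,3)–B(3,4)≠ R(3,3)–R(4,3)= R(3,3)–R(4,2)= B(3,4)–B(3,5)= B(3,4)–B(4,5)= B(3,4)–R(4,3)≠ B(3,5)–B(3,6)= B(3,5)–B(4,5)= B(3,5)–R(4,6)≠ B(3,6)–B(3,7)= B(3,6)–R(4,6)≠ B(3,6)–B(4,5)= B(3,7)–R(4,6)≠  → 5/16 unlike.
Row 4: R(4,2)–R(4,3)= R(4,2)–R(5,2)= R(4,2)–B(5,1)≠ R(4,3)–R(5,4)= R(4,3)–R(5,2)= B(4,5)–R(4,6)≠ B(4,5)–B(5,6)= B(4,5)–R(5,4)≠ R(4,6)–B(5,6)≠ R(4,6)–R(5,7)=  → 4/10 unlike.
Row 5: B(5,1)–R(5,2)≠ B(5,6)–R(5,7)≠  → 2/2 unlike.
Total adjacent occupied pairs: 48; unlike-type pairs: 18.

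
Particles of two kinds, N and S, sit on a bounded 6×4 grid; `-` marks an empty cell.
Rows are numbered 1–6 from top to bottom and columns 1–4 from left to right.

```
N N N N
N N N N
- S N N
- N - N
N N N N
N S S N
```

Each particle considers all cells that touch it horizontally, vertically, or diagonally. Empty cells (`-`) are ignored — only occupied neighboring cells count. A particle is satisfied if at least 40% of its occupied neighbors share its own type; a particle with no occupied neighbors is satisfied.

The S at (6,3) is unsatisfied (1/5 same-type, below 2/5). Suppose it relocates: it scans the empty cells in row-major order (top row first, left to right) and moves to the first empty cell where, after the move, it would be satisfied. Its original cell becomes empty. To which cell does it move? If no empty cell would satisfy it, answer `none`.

none

Vacating (6,3). Empty cells in order:
  (3,1): 1/4 same-type → still unsatisfied.
  (4,1): 1/4 same-type → still unsatisfied.
  (4,3): 1/8 same-type → still unsatisfied.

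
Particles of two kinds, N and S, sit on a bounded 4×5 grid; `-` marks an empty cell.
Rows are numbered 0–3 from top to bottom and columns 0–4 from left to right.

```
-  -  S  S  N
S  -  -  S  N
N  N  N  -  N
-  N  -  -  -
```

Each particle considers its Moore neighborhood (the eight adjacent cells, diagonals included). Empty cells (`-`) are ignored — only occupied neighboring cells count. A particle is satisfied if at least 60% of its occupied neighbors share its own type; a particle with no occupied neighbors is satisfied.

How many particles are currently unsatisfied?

(0,2)S 2/2 satisfied
(0,3)S 2/4 not
(0,4)N 1/3 not
(1,0)S 0/2 not
(1,3)S 2/6 not
(1,4)N 2/4 not
(2,0)N 2/3 satisfied
(2,1)N 3/4 satisfied
(2,2)N 2/3 satisfied
(2,4)N 1/2 not
(3,1)N 3/3 satisfied
Unsatisfied: (0,3), (0,4), (1,0), (1,3), (1,4), (2,4) — 6 in total.

6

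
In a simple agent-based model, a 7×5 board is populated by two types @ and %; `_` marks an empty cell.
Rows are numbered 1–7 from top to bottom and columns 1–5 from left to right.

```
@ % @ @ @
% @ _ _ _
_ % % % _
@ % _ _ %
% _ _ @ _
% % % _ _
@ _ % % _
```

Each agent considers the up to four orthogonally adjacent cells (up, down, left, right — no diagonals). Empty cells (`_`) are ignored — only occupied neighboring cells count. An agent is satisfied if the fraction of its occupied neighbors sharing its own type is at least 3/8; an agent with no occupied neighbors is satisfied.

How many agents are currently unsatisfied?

(1,1)@ 0/2 not
(1,2)% 0/3 not
(1,3)@ 1/2 satisfied
(1,4)@ 2/2 satisfied
(1,5)@ 1/1 satisfied
(2,1)% 0/2 not
(2,2)@ 0/3 not
(3,2)% 2/3 satisfied
(3,3)% 2/2 satisfied
(3,4)% 1/1 satisfied
(4,1)@ 0/2 not
(4,2)% 1/2 satisfied
(4,5)% 0/0 satisfied
(5,1)% 1/2 satisfied
(5,4)@ 0/0 satisfied
(6,1)% 2/3 satisfied
(6,2)% 2/2 satisfied
(6,3)% 2/2 satisfied
(7,1)@ 0/1 not
(7,3)% 2/2 satisfied
(7,4)% 1/1 satisfied
Unsatisfied: (1,1), (1,2), (2,1), (2,2), (4,1), (7,1) — 6 in total.

6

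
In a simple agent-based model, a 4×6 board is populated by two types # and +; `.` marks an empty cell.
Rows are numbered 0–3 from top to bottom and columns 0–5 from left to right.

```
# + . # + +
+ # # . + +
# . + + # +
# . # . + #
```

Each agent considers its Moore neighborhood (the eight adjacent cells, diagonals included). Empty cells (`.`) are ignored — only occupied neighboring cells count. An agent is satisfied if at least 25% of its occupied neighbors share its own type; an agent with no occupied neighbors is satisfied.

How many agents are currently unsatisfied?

2

(0,0)# 1/3 satisfied
(0,1)+ 1/4 satisfied
(0,3)# 1/3 satisfied
(0,4)+ 3/4 satisfied
(0,5)+ 3/3 satisfied
(1,0)+ 1/4 satisfied
(1,1)# 3/6 satisfied
(1,2)# 2/5 satisfied
(1,4)+ 5/7 satisfied
(1,5)+ 4/5 satisfied
(2,0)# 2/3 satisfied
(2,2)+ 1/4 satisfied
(2,3)+ 3/6 satisfied
(2,4)# 1/6 not
(2,5)+ 3/5 satisfied
(3,0)# 1/1 satisfied
(3,2)# 0/2 not
(3,4)+ 2/4 satisfied
(3,5)# 1/3 satisfied
Unsatisfied: (2,4), (3,2) — 2 in total.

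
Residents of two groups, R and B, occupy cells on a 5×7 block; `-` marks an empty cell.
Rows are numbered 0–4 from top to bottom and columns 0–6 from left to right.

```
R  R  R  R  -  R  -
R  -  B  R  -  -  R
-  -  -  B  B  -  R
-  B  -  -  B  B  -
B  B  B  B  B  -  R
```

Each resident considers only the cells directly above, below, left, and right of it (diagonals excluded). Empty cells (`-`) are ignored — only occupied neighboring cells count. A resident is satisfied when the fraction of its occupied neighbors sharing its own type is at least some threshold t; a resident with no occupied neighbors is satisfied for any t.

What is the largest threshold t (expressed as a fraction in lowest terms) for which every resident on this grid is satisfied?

(0,0)R 2/2
(0,1)R 2/2
(0,2)R 2/3
(0,3)R 2/2
(0,5)R — no occupied neighbors
(1,0)R 1/1
(1,2)B 0/2
(1,3)R 1/3
(1,6)R 1/1
(2,3)B 1/2
(2,4)B 2/2
(2,6)R 1/1
(3,1)B 1/1
(3,4)B 3/3
(3,5)B 1/1
(4,0)B 1/1
(4,1)B 3/3
(4,2)B 2/2
(4,3)B 2/2
(4,4)B 2/2
(4,6)R — no occupied neighbors
The smallest same-type fraction is 0/2 at (1,2), which reduces to 0/1. Any threshold above that leaves this resident unsatisfied.

0/1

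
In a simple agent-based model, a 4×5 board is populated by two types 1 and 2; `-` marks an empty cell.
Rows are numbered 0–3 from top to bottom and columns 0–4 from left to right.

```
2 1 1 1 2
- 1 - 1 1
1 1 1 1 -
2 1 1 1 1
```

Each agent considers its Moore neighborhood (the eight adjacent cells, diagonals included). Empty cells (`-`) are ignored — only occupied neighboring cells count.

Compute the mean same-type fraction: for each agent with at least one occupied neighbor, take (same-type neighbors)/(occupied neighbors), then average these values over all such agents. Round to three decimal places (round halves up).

0.719

(0,0)2 0/2
(0,1)1 2/3
(0,2)1 4/4
(0,3)1 3/4
(0,4)2 0/3
(1,1)1 5/6
(1,3)1 5/6
(1,4)1 3/4
(2,0)1 3/4
(2,1)1 5/6
(2,2)1 7/7
(2,3)1 6/6
(3,0)2 0/3
(3,1)1 4/5
(3,2)1 5/5
(3,3)1 4/4
(3,4)1 2/2
Sum over 17 agents: 0/2 + 2/3 + 4/4 + 3/4 + 0/3 + 5/6 + 5/6 + 3/4 + 3/4 + 5/6 + 7/7 + 6/6 + 0/3 + 4/5 + 5/5 + 4/4 + 2/2 = 733/60; mean = 733/60 ÷ 17 = 733/1020 = 0.718627… → 0.719.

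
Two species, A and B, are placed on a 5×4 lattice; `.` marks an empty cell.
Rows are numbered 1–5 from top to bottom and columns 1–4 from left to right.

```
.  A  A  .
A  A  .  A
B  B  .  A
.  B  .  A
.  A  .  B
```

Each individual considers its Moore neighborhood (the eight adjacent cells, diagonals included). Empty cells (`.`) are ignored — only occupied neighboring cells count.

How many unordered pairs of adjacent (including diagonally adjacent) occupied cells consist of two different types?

Scan each occupied cell's neighbors to the right and below (and the two forward diagonals) so each pair is counted once.
From row 1: 0 unlike of 5 pairs (running 0/5).
From row 2: 4 unlike of 6 pairs (running 4/11).
From row 3: 0 unlike of 4 pairs (running 4/15).
From row 4: 2 unlike of 2 pairs (running 6/17).
Total adjacent occupied pairs: 17; unlike-type pairs: 6.

6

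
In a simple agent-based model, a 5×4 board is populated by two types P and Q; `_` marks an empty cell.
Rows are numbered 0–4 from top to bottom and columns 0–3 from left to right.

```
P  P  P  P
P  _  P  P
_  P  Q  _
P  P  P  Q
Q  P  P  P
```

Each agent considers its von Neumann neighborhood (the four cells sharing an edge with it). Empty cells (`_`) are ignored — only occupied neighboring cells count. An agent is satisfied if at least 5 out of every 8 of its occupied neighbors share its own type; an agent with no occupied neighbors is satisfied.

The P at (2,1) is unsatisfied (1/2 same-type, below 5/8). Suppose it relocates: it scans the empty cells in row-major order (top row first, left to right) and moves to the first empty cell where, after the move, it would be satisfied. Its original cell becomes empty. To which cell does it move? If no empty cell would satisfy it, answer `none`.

Vacating (2,1). Empty cells in order:
  (1,1): 3/3 same-type → satisfied — stop here.

(1,1)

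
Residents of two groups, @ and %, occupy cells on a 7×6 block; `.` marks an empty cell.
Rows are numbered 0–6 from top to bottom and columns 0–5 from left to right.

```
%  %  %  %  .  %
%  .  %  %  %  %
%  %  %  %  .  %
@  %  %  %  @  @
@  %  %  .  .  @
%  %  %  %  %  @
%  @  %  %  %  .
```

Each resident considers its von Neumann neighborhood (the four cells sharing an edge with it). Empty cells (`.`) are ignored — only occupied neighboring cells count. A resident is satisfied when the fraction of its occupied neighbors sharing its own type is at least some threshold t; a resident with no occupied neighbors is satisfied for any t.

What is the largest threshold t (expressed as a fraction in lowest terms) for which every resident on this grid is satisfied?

Row 0: (0,0)% 2/2 · (0,1)% 2/2 · (0,2)% 3/3 · (0,3)% 2/2 · (0,5)% 1/1
Row 1: (1,0)% 2/2 · (1,2)% 3/3 · (1,3)% 4/4 · (1,4)% 2/2 · (1,5)% 3/3
Row 2: (2,0)% 2/3 · (2,1)% 3/3 · (2,2)% 4/4 · (2,3)% 3/3 · (2,5)% 1/2
Row 3: (3,0)@ 1/3 · (3,1)% 3/4 · (3,2)% 4/4 · (3,3)% 2/3 · (3,4)@ 1/2 · (3,5)@ 2/3
Row 4: (4,0)@ 1/3 · (4,1)% 3/4 · (4,2)% 3/3 · (4,5)@ 2/2
Row 5: (5,0)% 2/3 · (5,1)% 3/4 · (5,2)% 4/4 · (5,3)% 3/3 · (5,4)% 2/3 · (5,5)@ 1/2
Row 6: (6,0)% 1/2 · (6,1)@ 0/3 · (6,2)% 2/3 · (6,3)% 3/3 · (6,4)% 2/2
The smallest same-type fraction is 0/3 at (6,1), which reduces to 0/1. Any threshold above that leaves this resident unsatisfied.

0/1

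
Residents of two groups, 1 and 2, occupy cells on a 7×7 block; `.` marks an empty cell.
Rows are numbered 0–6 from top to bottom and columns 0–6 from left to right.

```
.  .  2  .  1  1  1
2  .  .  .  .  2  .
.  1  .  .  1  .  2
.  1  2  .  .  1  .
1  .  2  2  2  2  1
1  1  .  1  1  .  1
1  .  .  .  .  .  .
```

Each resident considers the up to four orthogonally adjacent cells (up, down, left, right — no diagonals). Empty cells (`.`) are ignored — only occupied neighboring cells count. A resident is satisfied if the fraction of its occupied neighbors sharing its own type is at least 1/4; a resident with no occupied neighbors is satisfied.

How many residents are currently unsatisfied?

2

Row 0: (0,2)2 0/0 ✓ · (0,4)1 1/1 ✓ · (0,5)1 2/3 ✓ · (0,6)1 1/1 ✓
Row 1: (1,0)2 0/0 ✓ · (1,5)2 0/1 ✗
Row 2: (2,1)1 1/1 ✓ · (2,4)1 0/0 ✓ · (2,6)2 0/0 ✓
Row 3: (3,1)1 1/2 ✓ · (3,2)2 1/2 ✓ · (3,5)1 0/1 ✗
Row 4: (4,0)1 1/1 ✓ · (4,2)2 2/2 ✓ · (4,3)2 2/3 ✓ · (4,4)2 2/3 ✓ · (4,5)2 1/3 ✓ · (4,6)1 1/2 ✓
Row 5: (5,0)1 3/3 ✓ · (5,1)1 1/1 ✓ · (5,3)1 1/2 ✓ · (5,4)1 1/2 ✓ · (5,6)1 1/1 ✓
Row 6: (6,0)1 1/1 ✓
Unsatisfied: (1,5), (3,5) — 2 in total.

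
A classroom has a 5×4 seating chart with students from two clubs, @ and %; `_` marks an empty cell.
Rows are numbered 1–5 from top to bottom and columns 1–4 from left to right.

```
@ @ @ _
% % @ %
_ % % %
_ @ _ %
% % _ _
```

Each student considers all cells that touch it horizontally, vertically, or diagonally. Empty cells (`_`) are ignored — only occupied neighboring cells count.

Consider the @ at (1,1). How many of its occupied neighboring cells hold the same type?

1

Occupied neighbors of (1,1): (1,2)=@, (2,1)=%, (2,2)=%.
Same type (@): 1 of 3.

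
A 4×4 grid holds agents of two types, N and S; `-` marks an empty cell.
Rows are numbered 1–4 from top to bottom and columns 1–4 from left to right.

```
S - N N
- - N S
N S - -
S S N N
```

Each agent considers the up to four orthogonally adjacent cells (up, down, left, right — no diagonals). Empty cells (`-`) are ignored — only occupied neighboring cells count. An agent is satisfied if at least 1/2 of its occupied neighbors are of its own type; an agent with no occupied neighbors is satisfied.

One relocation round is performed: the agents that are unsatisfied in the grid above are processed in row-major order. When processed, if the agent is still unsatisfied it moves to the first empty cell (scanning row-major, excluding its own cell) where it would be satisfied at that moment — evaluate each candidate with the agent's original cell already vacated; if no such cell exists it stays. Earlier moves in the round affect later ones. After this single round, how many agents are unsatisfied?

Initially unsatisfied (in order): (2,4), (3,1).
  (2,4) → (1,2).
  (3,1) → (2,4).
Resulting grid:
S S N N
- - N N
- S - -
S S N N
All satisfied now.

0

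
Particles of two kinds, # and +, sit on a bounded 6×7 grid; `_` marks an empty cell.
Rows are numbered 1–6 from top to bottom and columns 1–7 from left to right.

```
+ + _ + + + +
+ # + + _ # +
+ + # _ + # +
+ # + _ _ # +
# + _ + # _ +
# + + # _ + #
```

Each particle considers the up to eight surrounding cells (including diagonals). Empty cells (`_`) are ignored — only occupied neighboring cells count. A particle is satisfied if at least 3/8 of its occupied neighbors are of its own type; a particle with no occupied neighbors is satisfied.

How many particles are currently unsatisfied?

Row 1: (1,1)+ 2/3 satisfied · (1,2)+ 3/4 satisfied · (1,4)+ 3/3 satisfied · (1,5)+ 3/4 satisfied · (1,6)+ 3/4 satisfied · (1,7)+ 2/3 satisfied
Row 2: (2,1)+ 4/5 satisfied · (2,2)# 1/7 not · (2,3)+ 4/6 satisfied · (2,4)+ 4/5 satisfied · (2,6)# 1/7 not · (2,7)+ 3/5 satisfied
Row 3: (3,1)+ 3/5 satisfied · (3,2)+ 5/8 satisfied · (3,3)# 2/6 not · (3,5)+ 1/4 not · (3,6)# 2/6 not · (3,7)+ 2/5 satisfied
Row 4: (4,1)+ 3/5 satisfied · (4,2)# 2/7 not · (4,3)+ 3/5 satisfied · (4,6)# 2/6 not · (4,7)+ 2/4 satisfied
Row 5: (5,1)# 2/5 satisfied · (5,2)+ 4/7 satisfied · (5,4)+ 2/4 satisfied · (5,5)# 2/4 satisfied · (5,7)+ 2/4 satisfied
Row 6: (6,1)# 1/3 not · (6,2)+ 2/4 satisfied · (6,3)+ 3/4 satisfied · (6,4)# 1/3 not · (6,6)+ 1/3 not · (6,7)# 0/2 not
Unsatisfied: (2,2), (2,6), (3,3), (3,5), (3,6), (4,2), (4,6), (6,1), (6,4), (6,6), (6,7) — 11 in total.

11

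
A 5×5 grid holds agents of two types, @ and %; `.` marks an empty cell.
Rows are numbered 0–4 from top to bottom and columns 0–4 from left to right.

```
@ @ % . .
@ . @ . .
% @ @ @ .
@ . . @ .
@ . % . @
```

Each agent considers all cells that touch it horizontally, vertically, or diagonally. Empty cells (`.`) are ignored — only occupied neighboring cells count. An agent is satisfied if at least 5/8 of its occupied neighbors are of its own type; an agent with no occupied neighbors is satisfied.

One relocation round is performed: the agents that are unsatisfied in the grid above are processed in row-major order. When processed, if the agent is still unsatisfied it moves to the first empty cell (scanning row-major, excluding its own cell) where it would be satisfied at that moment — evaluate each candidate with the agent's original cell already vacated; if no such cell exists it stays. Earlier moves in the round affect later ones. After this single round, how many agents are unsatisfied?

2

Initially unsatisfied (in order): (0,2), (2,0), (4,2).
  (0,2) → (0,4).
  (2,0): no empty cell satisfies it; stays.
  (4,2): no empty cell satisfies it; stays.
Resulting grid:
@ @ . . %
@ . @ . .
% @ @ @ .
@ . . @ .
@ . % . @
Unsatisfied now: (2,0), (4,2).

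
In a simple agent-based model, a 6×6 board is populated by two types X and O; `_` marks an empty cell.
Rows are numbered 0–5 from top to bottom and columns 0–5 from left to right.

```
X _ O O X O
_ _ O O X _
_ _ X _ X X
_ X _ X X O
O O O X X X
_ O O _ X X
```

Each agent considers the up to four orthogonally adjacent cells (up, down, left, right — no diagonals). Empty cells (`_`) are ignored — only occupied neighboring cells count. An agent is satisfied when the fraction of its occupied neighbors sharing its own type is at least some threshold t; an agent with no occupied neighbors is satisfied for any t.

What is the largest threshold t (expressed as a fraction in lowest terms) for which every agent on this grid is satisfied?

0/1

Row 0: (0,0)X — no occupied neighbors · (0,2)O 2/2 · (0,3)O 2/3 · (0,4)X 1/3 · (0,5)O 0/1
Row 1: (1,2)O 2/3 · (1,3)O 2/3 · (1,4)X 2/3
Row 2: (2,2)X 0/1 · (2,4)X 3/3 · (2,5)X 1/2
Row 3: (3,1)X 0/1 · (3,3)X 2/2 · (3,4)X 3/4 · (3,5)O 0/3
Row 4: (4,0)O 1/1 · (4,1)O 3/4 · (4,2)O 2/3 · (4,3)X 2/3 · (4,4)X 4/4 · (4,5)X 2/3
Row 5: (5,1)O 2/2 · (5,2)O 2/2 · (5,4)X 2/2 · (5,5)X 2/2
The smallest same-type fraction is 0/1 at (0,5), which reduces to 0/1. Any threshold above that leaves this agent unsatisfied.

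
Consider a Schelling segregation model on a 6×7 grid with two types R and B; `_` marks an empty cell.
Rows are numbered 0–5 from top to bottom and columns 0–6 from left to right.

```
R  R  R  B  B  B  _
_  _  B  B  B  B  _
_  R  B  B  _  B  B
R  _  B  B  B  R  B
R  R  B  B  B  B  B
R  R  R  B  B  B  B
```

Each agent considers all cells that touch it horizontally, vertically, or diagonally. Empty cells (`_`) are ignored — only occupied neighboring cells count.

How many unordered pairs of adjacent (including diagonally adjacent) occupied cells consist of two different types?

20

Scan each occupied cell's neighbors to the right and below (and the two forward diagonals) so each pair is counted once.
From row 0: 4 unlike of 16 pairs (running 4/16).
From row 1: 1 unlike of 12 pairs (running 5/28).
From row 2: 4 unlike of 15 pairs (running 9/43).
From row 3: 6 unlike of 20 pairs (running 15/63).
From row 4: 4 unlike of 25 pairs (running 19/88).
From row 5: 1 unlike of 6 pairs (running 20/94).
Total adjacent occupied pairs: 94; unlike-type pairs: 20.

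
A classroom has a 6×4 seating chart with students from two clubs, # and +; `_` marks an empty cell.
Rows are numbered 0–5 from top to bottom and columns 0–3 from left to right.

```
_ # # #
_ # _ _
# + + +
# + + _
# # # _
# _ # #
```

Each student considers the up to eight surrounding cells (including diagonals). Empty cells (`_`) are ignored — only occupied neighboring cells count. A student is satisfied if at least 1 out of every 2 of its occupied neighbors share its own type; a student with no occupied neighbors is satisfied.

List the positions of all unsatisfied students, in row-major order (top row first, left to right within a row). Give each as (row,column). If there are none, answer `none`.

(3,1)

(0,1)# 2/2 satisfied
(0,2)# 3/3 satisfied
(0,3)# 1/1 satisfied
(1,1)# 3/5 satisfied
(2,0)# 2/4 satisfied
(2,1)+ 3/6 satisfied
(2,2)+ 4/5 satisfied
(2,3)+ 2/2 satisfied
(3,0)# 3/5 satisfied
(3,1)+ 3/8 not
(3,2)+ 4/6 satisfied
(4,0)# 3/4 satisfied
(4,1)# 5/7 satisfied
(4,2)# 3/5 satisfied
(5,0)# 2/2 satisfied
(5,2)# 3/3 satisfied
(5,3)# 2/2 satisfied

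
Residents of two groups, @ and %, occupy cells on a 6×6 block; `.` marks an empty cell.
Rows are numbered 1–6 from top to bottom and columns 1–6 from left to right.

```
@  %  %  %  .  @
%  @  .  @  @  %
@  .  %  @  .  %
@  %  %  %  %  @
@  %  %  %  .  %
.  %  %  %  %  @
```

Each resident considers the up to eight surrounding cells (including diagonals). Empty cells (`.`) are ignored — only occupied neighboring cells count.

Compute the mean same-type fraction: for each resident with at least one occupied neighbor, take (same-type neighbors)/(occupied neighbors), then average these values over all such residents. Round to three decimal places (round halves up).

0.540

Row 1: (1,1)@ 1/3 · (1,2)% 2/4 · (1,3)% 2/4 · (1,4)% 1/3 · (1,6)@ 1/2
Row 2: (2,1)% 1/4 · (2,2)@ 2/6 · (2,4)@ 2/5 · (2,5)@ 3/6 · (2,6)% 1/3
Row 3: (3,1)@ 2/4 · (3,3)% 3/6 · (3,4)@ 2/6 · (3,6)% 2/4
Row 4: (4,1)@ 2/4 · (4,2)% 4/7 · (4,3)% 6/7 · (4,4)% 5/6 · (4,5)% 4/6 · (4,6)@ 0/3
Row 5: (5,1)@ 1/4 · (5,2)% 5/7 · (5,3)% 8/8 · (5,4)% 7/7 · (5,6)% 2/4
Row 6: (6,2)% 3/4 · (6,3)% 5/5 · (6,4)% 4/4 · (6,5)% 3/4 · (6,6)@ 0/2
Sum over 30 residents: 1/3 + 2/4 + 2/4 + 1/3 + 1/2 + 1/4 + 2/6 + 2/5 + 3/6 + 1/3 + 2/4 + 3/6 + 2/6 + 2/4 + 2/4 + 4/7 + 6/7 + 5/6 + 4/6 + 0/3 + 1/4 + 5/7 + 8/8 + 7/7 + 2/4 + 3/4 + 5/5 + 4/4 + 3/4 + 0/2 = 1702/105; mean = 1702/105 ÷ 30 = 851/1575 = 0.540317… → 0.540.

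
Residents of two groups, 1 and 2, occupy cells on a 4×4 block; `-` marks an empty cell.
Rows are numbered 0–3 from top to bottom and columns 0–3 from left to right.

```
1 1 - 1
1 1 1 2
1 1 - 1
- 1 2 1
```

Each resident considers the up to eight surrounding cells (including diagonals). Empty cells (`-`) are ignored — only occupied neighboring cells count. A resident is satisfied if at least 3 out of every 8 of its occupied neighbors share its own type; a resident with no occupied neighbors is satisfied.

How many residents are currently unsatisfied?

2

Row 0: (0,0)1 3/3 satisfied · (0,1)1 4/4 satisfied · (0,3)1 1/2 satisfied
Row 1: (1,0)1 5/5 satisfied · (1,1)1 6/6 satisfied · (1,2)1 5/6 satisfied · (1,3)2 0/3 not
Row 2: (2,0)1 4/4 satisfied · (2,1)1 5/6 satisfied · (2,3)1 2/4 satisfied
Row 3: (3,1)1 2/3 satisfied · (3,2)2 0/4 not · (3,3)1 1/2 satisfied
Unsatisfied: (1,3), (3,2) — 2 in total.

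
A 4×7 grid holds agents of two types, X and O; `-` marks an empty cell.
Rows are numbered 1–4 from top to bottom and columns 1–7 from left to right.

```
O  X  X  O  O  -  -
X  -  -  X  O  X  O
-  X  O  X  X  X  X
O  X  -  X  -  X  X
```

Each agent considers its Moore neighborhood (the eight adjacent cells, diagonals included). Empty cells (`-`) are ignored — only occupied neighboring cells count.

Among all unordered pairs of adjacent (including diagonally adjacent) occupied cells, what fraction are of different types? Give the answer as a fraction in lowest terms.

Scan each occupied cell's neighbors to the right and below (and the two forward diagonals) so each pair is counted once.
From row 1: 6 unlike of 12 pairs (running 6/12).
From row 2: 9 unlike of 15 pairs (running 15/27).
From row 3: 5 unlike of 16 pairs (running 20/43).
From row 4: 1 unlike of 2 pairs (running 21/45).
Total adjacent occupied pairs: 45; unlike-type pairs: 21.
21/45 reduces to 7/15.

7/15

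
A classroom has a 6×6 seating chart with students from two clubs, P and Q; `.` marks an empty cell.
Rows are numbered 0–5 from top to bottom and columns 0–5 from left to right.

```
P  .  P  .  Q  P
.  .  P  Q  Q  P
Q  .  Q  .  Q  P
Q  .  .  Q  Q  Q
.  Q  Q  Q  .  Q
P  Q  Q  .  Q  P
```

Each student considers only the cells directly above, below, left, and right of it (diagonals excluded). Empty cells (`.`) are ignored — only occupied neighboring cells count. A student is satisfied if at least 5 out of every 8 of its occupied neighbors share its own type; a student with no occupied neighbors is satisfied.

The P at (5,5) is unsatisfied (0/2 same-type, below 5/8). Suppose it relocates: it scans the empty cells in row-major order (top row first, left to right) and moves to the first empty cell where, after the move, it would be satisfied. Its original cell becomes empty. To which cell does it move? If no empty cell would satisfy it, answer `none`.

(0,1)

Vacating (5,5). Empty cells in order:
  (0,1): 2/2 same-type → satisfied — stop here.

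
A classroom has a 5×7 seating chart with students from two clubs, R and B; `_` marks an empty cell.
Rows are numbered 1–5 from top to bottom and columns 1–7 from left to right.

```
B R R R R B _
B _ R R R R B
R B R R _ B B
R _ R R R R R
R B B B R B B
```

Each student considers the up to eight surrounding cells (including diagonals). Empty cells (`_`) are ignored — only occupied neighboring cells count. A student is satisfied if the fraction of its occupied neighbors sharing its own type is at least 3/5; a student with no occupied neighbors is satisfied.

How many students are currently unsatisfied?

Row 1: (1,1)B 1/2 unhappy · (1,2)R 2/4 unhappy · (1,3)R 4/4 ok · (1,4)R 5/5 ok · (1,5)R 4/5 ok · (1,6)B 1/4 unhappy
Row 2: (2,1)B 2/4 unhappy · (2,3)R 6/7 ok · (2,4)R 7/7 ok · (2,5)R 5/7 ok · (2,6)R 2/6 unhappy · (2,7)B 3/4 ok
Row 3: (3,1)R 1/3 unhappy · (3,2)B 1/6 unhappy · (3,3)R 5/6 ok · (3,4)R 7/7 ok · (3,6)B 2/7 unhappy · (3,7)B 2/5 unhappy
Row 4: (4,1)R 2/4 unhappy · (4,3)R 3/7 unhappy · (4,4)R 5/7 ok · (4,5)R 4/7 unhappy · (4,6)R 3/7 unhappy · (4,7)R 1/5 unhappy
Row 5: (5,1)R 1/2 unhappy · (5,2)B 1/4 unhappy · (5,3)B 2/4 unhappy · (5,4)B 1/5 unhappy · (5,5)R 3/5 ok · (5,6)B 1/5 unhappy · (5,7)B 1/3 unhappy
Unsatisfied: (1,1), (1,2), (1,6), (2,1), (2,6), (3,1), (3,2), (3,6), (3,7), (4,1), (4,3), (4,5), (4,6), (4,7), (5,1), (5,2), (5,3), (5,4), (5,6), (5,7) — 20 in total.

20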